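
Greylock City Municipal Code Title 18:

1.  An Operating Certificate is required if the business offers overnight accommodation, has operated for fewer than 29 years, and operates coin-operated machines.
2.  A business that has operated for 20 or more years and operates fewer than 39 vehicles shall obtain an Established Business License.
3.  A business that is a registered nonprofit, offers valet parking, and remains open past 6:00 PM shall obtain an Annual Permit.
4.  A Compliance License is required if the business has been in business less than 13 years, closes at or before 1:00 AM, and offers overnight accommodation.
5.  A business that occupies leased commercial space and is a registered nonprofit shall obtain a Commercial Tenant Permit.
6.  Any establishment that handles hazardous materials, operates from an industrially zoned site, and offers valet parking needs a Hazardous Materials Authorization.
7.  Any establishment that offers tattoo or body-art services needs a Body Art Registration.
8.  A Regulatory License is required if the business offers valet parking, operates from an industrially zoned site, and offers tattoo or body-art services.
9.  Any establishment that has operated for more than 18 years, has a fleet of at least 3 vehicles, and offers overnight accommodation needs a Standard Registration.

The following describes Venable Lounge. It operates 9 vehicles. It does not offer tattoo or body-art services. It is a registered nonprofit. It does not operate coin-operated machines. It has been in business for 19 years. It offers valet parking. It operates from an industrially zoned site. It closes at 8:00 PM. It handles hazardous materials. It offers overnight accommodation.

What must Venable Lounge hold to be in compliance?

1. offers overnight accommodation; years in business 19 < 29; does not operate coin-operated machines → Operating Certificate not required.
2. years in business 19 < 20; vehicles 9 < 39 → Established Business License not required.
3. is a registered nonprofit; offers valet parking; closes 8:00 PM, after 6:00 PM → Annual Permit required.
4. years in business 19 ≥ 13; closes 8:00 PM, at/before 1:00 AM; offers overnight accommodation → Compliance License not required.
5. operates from an industrially zoned site (not: occupies leased commercial space); is a registered nonprofit → Commercial Tenant Permit not required.
6. handles hazardous materials; operates from an industrially zoned site; offers valet parking → Hazardous Materials Authorization required.
7. does not offer tattoo or body-art services → Body Art Registration not required.
8. offers valet parking; operates from an industrially zoned site; does not offer tattoo or body-art services → Regulatory License not required.
9. years in business 19 > 18; vehicles 9 ≥ 3; offers overnight accommodation → Standard Registration required.

Annual Permit, Hazardous Materials Authorization, Standard Registration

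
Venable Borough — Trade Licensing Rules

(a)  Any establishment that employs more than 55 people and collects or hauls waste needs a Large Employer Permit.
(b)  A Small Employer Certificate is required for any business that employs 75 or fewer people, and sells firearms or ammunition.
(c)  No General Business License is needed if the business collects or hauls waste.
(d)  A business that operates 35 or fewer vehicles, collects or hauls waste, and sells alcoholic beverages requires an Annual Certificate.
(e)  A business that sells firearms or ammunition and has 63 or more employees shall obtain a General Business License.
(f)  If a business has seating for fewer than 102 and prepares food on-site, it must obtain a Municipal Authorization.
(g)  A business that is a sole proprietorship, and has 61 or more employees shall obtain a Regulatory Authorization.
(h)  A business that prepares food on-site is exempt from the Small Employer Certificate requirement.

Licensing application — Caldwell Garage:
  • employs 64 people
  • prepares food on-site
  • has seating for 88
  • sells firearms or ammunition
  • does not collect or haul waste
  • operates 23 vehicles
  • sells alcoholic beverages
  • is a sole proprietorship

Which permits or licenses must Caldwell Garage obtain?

(a) employees 64 > 55; does not collect or haul waste → Large Employer Permit not required.
(b) employees 64 ≤ 75; sells firearms or ammunition → Small Employer Certificate required.
(c) does not collect or haul waste → General Business License exemption does not apply.
(d) vehicles 23 ≤ 35; does not collect or haul waste; sells alcoholic beverages → Annual Certificate not required.
(e) sells firearms or ammunition; employees 64 ≥ 63 → General Business License required.
(f) seating 88 < 102; prepares food on-site → Municipal Authorization required.
(g) is a sole proprietorship; employees 64 ≥ 61 → Regulatory Authorization required.
(h) prepares food on-site → exempt from Small Employer Certificate.

General Business License, Municipal Authorization, Regulatory Authorization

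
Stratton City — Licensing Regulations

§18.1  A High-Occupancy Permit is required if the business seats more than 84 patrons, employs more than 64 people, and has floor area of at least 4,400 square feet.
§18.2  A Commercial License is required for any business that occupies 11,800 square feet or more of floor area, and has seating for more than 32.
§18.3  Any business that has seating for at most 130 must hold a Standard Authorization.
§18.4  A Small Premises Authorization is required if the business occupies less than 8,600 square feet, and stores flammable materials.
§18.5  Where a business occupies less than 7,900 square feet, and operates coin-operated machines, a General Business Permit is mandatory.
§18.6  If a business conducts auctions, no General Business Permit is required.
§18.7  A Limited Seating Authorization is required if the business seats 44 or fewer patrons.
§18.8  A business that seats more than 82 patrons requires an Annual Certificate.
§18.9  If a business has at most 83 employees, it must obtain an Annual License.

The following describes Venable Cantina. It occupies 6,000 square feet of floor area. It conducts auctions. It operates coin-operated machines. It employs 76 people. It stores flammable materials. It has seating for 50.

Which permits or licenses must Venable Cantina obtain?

Annual License, Small Premises Authorization, Standard Authorization

§18.1 seating 50 ≤ 84; employees 76 > 64; floor area 6,000 square feet ≥ 4,400 square feet → High-Occupancy Permit not required.
§18.2 floor area 6,000 square feet < 11,800 square feet; seating 50 > 32 → Commercial License not required.
§18.3 seating 50 ≤ 130 → Standard Authorization required.
§18.4 floor area 6,000 square feet < 8,600 square feet; stores flammable materials → Small Premises Authorization required.
§18.5 floor area 6,000 square feet < 7,900 square feet; operates coin-operated machines → General Business Permit required.
§18.6 conducts auctions → exempt from General Business Permit.
§18.7 seating 50 > 44 → Limited Seating Authorization not required.
§18.8 seating 50 ≤ 82 → Annual Certificate not required.
§18.9 employees 76 ≤ 83 → Annual License required.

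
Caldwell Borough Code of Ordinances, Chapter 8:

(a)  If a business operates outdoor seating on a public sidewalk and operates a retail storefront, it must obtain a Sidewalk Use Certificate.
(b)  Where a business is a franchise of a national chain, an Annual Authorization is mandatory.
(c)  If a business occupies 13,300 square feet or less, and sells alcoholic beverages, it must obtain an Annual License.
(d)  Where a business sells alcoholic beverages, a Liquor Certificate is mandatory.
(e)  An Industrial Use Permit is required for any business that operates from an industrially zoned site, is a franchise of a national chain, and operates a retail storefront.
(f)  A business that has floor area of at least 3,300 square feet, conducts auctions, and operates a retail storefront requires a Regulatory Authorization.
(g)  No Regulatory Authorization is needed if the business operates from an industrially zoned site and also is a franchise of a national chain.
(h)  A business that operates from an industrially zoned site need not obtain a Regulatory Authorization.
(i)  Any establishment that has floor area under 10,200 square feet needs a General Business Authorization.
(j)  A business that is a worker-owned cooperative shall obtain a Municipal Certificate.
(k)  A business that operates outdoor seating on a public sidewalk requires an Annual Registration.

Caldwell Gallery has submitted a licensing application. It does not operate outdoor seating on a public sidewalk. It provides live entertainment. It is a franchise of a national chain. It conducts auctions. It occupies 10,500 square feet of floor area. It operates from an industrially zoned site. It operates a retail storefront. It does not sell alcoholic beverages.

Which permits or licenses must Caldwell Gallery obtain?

(a) does not operate outdoor seating on a public sidewalk; operates a retail storefront → Sidewalk Use Certificate not required.
(b) is a franchise of a national chain → Annual Authorization required.
(c) floor area 10,500 square feet ≤ 13,300 square feet; does not sell alcoholic beverages → Annual License not required.
(d) does not sell alcoholic beverages → Liquor Certificate not required.
(e) operates from an industrially zoned site; is a franchise of a national chain; operates a retail storefront → Industrial Use Permit required.
(f) floor area 10,500 square feet ≥ 3,300 square feet; conducts auctions; operates a retail storefront → Regulatory Authorization required.
(g) operates from an industrially zoned site; is a franchise of a national chain → exempt from Regulatory Authorization.
(h) operates from an industrially zoned site → exempt from Regulatory Authorization.
(i) floor area 10,500 square feet ≥ 10,200 square feet → General Business Authorization not required.
(j) is a franchise of a national chain (not: is a worker-owned cooperative) → Municipal Certificate not required.
(k) does not operate outdoor seating on a public sidewalk → Annual Registration not required.

Annual Authorization, Industrial Use Permit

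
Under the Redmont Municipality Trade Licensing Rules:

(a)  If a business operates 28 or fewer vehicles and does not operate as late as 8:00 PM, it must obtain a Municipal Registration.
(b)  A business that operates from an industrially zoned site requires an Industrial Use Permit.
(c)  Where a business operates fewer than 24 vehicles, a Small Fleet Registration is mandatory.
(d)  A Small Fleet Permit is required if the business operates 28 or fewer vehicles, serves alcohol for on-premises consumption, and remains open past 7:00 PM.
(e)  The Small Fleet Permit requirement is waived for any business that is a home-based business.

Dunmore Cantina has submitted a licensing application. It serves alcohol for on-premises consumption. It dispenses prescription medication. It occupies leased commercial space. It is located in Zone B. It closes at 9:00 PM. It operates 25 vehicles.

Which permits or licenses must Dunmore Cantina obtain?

Small Fleet Permit

(a) vehicles 25 ≤ 28; closes 9:00 PM, after 8:00 PM → Municipal Registration not required.
(b) occupies leased commercial space (not: operates from an industrially zoned site) → Industrial Use Permit not required.
(c) vehicles 25 ≥ 24 → Small Fleet Registration not required.
(d) vehicles 25 ≤ 28; serves alcohol for on-premises consumption; closes 9:00 PM, after 7:00 PM → Small Fleet Permit required.
(e) occupies leased commercial space (not: is a home-based business) → Small Fleet Permit exemption does not apply.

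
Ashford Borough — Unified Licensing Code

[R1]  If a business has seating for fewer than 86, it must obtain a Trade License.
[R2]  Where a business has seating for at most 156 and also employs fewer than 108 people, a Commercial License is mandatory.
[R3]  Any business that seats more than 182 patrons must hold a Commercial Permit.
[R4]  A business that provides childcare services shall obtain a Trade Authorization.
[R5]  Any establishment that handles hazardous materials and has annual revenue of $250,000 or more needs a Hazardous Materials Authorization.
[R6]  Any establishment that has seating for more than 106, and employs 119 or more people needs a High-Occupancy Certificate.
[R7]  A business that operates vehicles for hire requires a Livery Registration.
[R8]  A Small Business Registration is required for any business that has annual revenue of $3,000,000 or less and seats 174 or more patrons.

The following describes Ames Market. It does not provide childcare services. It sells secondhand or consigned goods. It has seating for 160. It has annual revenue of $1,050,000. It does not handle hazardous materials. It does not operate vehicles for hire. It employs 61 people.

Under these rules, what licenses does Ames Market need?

None

[R1] seating 160 ≥ 86 → Trade License not required.
[R2] seating 160 > 156; employees 61 < 108 → Commercial License not required.
[R3] seating 160 ≤ 182 → Commercial Permit not required.
[R4] does not provide childcare services → Trade Authorization not required.
[R5] does not handle hazardous materials; revenue $1,050,000 ≥ $250,000 → Hazardous Materials Authorization not required.
[R6] seating 160 > 106; employees 61 < 119 → High-Occupancy Certificate not required.
[R7] does not operate vehicles for hire → Livery Registration not required.
[R8] revenue $1,050,000 ≤ $3,000,000; seating 160 < 174 → Small Business Registration not required.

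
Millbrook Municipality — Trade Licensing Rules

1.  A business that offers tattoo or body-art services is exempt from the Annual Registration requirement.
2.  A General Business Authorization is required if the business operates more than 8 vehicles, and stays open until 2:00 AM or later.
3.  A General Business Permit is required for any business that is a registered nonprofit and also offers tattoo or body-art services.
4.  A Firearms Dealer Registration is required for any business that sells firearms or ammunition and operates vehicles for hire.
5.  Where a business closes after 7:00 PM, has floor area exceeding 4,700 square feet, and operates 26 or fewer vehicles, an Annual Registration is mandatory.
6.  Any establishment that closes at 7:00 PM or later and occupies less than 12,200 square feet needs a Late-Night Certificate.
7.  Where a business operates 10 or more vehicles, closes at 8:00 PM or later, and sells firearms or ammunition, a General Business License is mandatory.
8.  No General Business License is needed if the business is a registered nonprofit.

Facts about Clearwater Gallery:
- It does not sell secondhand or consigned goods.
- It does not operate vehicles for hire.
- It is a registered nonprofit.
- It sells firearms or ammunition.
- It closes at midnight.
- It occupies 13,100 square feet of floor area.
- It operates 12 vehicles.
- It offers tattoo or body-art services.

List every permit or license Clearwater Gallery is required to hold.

General Business Permit

1. offers tattoo or body-art services → exempt from Annual Registration.
2. vehicles 12 > 8; closes midnight, at/before 2:00 AM → General Business Authorization not required.
3. is a registered nonprofit; offers tattoo or body-art services → General Business Permit required.
4. sells firearms or ammunition; does not operate vehicles for hire → Firearms Dealer Registration not required.
5. closes midnight, after 7:00 PM; floor area 13,100 square feet > 4,700 square feet; vehicles 12 ≤ 26 → Annual Registration required.
6. closes midnight, after 7:00 PM; floor area 13,100 square feet ≥ 12,200 square feet → Late-Night Certificate not required.
7. vehicles 12 ≥ 10; closes midnight, after 8:00 PM; sells firearms or ammunition → General Business License required.
8. is a registered nonprofit → exempt from General Business License.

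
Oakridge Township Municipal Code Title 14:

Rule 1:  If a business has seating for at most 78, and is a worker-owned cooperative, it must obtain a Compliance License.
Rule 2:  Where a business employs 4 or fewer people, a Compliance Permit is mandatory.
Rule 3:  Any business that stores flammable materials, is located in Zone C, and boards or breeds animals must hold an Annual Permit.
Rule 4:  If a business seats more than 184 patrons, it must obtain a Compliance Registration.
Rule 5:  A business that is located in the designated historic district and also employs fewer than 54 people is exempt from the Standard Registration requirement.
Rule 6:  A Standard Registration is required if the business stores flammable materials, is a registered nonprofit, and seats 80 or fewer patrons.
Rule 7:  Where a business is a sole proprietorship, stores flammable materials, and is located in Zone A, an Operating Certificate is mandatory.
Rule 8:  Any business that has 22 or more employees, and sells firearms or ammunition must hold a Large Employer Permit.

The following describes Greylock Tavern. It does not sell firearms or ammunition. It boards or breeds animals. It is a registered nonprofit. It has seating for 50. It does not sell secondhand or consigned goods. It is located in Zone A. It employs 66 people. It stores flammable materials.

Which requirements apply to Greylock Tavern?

Standard Registration

Rule 1: seating 50 ≤ 78; is a registered nonprofit (not: is a worker-owned cooperative) → Compliance License not required.
Rule 2: employees 66 > 4 → Compliance Permit not required.
Rule 3: stores flammable materials; is located in Zone A (not: is located in Zone C); boards or breeds animals → Annual Permit not required.
Rule 4: seating 50 ≤ 184 → Compliance Registration not required.
Rule 5: is located in Zone A (not: is located in the designated historic district); employees 66 ≥ 54 → Standard Registration exemption does not apply.
Rule 6: stores flammable materials; is a registered nonprofit; seating 50 ≤ 80 → Standard Registration required.
Rule 7: is a registered nonprofit (not: is a sole proprietorship); stores flammable materials; is located in Zone A → Operating Certificate not required.
Rule 8: employees 66 ≥ 22; does not sell firearms or ammunition → Large Employer Permit not required.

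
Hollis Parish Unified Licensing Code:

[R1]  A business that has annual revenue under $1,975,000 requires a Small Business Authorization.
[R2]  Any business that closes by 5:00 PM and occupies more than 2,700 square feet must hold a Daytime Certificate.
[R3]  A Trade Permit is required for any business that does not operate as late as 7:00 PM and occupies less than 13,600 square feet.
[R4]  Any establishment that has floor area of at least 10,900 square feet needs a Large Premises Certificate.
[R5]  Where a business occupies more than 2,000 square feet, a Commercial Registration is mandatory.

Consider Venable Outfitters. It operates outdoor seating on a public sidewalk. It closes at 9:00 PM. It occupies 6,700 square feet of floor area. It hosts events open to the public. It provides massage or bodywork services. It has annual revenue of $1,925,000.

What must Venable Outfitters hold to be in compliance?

[R1] revenue $1,925,000 < $1,975,000 → Small Business Authorization required.
[R2] closes 9:00 PM, after 5:00 PM; floor area 6,700 square feet > 2,700 square feet → Daytime Certificate not required.
[R3] closes 9:00 PM, after 7:00 PM; floor area 6,700 square feet < 13,600 square feet → Trade Permit not required.
[R4] floor area 6,700 square feet < 10,900 square feet → Large Premises Certificate not required.
[R5] floor area 6,700 square feet > 2,000 square feet → Commercial Registration required.

Commercial Registration, Small Business Authorization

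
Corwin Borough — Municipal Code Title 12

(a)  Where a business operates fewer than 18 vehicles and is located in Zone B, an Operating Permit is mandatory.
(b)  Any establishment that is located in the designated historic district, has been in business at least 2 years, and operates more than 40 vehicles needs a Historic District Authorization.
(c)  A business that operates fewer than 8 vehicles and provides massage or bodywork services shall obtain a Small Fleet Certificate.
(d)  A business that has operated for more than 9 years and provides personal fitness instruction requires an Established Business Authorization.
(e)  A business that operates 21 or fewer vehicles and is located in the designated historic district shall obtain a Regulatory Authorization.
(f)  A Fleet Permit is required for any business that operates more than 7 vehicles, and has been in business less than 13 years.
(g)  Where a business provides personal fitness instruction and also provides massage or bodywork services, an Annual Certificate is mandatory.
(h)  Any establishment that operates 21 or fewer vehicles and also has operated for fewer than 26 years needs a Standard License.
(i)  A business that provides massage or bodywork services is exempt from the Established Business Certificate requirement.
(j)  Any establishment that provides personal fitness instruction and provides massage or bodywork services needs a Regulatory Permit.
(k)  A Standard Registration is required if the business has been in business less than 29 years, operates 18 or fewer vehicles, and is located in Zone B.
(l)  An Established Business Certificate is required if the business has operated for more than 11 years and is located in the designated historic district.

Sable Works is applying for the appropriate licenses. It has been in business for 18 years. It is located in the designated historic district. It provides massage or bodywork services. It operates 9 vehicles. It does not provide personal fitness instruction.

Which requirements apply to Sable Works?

Regulatory Authorization, Standard License

(a) vehicles 9 < 18; is located in the designated historic district (not: is located in Zone B) → Operating Permit not required.
(b) is located in the designated historic district; years in business 18 ≥ 2; vehicles 9 ≤ 40 → Historic District Authorization not required.
(c) vehicles 9 ≥ 8; provides massage or bodywork services → Small Fleet Certificate not required.
(d) years in business 18 > 9; does not provide personal fitness instruction → Established Business Authorization not required.
(e) vehicles 9 ≤ 21; is located in the designated historic district → Regulatory Authorization required.
(f) vehicles 9 > 7; years in business 18 ≥ 13 → Fleet Permit not required.
(g) does not provide personal fitness instruction; provides massage or bodywork services → Annual Certificate not required.
(h) vehicles 9 ≤ 21; years in business 18 < 26 → Standard License required.
(i) provides massage or bodywork services → exempt from Established Business Certificate.
(j) does not provide personal fitness instruction; provides massage or bodywork services → Regulatory Permit not required.
(k) years in business 18 < 29; vehicles 9 ≤ 18; is located in the designated historic district (not: is located in Zone B) → Standard Registration not required.
(l) years in business 18 > 11; is located in the designated historic district → Established Business Certificate required.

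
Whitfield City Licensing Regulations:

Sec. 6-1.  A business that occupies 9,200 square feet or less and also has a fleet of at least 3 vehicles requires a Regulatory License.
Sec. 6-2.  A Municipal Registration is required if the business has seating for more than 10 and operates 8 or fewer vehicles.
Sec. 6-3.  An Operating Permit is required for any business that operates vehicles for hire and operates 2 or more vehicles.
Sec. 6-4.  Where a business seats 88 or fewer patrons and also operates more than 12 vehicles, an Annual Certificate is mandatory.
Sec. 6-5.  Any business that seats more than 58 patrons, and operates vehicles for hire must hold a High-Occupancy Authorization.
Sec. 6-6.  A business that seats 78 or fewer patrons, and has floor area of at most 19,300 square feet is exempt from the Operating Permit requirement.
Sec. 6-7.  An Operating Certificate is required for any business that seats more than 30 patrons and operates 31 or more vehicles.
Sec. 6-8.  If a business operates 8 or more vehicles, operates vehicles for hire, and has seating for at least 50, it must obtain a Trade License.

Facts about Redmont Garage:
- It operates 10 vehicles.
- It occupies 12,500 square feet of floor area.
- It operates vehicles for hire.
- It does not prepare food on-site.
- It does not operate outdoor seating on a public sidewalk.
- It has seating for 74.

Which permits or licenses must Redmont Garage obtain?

Sec. 6-1. floor area 12,500 square feet > 9,200 square feet; vehicles 10 ≥ 3 → Regulatory License not required.
Sec. 6-2. seating 74 > 10; vehicles 10 > 8 → Municipal Registration not required.
Sec. 6-3. operates vehicles for hire; vehicles 10 ≥ 2 → Operating Permit required.
Sec. 6-4. seating 74 ≤ 88; vehicles 10 ≤ 12 → Annual Certificate not required.
Sec. 6-5. seating 74 > 58; operates vehicles for hire → High-Occupancy Authorization required.
Sec. 6-6. seating 74 ≤ 78; floor area 12,500 square feet ≤ 19,300 square feet → exempt from Operating Permit.
Sec. 6-7. seating 74 > 30; vehicles 10 < 31 → Operating Certificate not required.
Sec. 6-8. vehicles 10 ≥ 8; operates vehicles for hire; seating 74 ≥ 50 → Trade License required.

High-Occupancy Authorization, Trade License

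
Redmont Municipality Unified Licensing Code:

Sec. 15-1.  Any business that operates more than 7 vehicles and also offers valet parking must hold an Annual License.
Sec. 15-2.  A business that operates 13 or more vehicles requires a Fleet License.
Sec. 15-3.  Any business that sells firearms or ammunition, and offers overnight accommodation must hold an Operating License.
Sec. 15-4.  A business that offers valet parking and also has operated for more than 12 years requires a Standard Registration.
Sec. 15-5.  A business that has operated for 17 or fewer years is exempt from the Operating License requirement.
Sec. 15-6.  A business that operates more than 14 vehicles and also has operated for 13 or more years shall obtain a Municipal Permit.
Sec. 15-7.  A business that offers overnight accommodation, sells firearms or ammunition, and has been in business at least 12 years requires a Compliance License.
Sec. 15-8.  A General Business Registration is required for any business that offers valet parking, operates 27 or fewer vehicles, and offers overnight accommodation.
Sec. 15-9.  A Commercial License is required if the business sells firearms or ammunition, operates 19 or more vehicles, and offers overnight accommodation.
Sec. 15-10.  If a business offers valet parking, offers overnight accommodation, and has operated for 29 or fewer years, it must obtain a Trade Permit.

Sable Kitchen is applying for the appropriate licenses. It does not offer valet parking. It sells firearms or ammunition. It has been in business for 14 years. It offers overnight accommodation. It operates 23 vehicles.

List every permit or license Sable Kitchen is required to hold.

Sec. 15-1. vehicles 23 > 7; does not offer valet parking → Annual License not required.
Sec. 15-2. vehicles 23 ≥ 13 → Fleet License required.
Sec. 15-3. sells firearms or ammunition; offers overnight accommodation → Operating License required.
Sec. 15-4. does not offer valet parking; years in business 14 > 12 → Standard Registration not required.
Sec. 15-5. years in business 14 ≤ 17 → exempt from Operating License.
Sec. 15-6. vehicles 23 > 14; years in business 14 ≥ 13 → Municipal Permit required.
Sec. 15-7. offers overnight accommodation; sells firearms or ammunition; years in business 14 ≥ 12 → Compliance License required.
Sec. 15-8. does not offer valet parking; vehicles 23 ≤ 27; offers overnight accommodation → General Business Registration not required.
Sec. 15-9. sells firearms or ammunition; vehicles 23 ≥ 19; offers overnight accommodation → Commercial License required.
Sec. 15-10. does not offer valet parking; offers overnight accommodation; years in business 14 ≤ 29 → Trade Permit not required.

Commercial License, Compliance License, Fleet License, Municipal Permit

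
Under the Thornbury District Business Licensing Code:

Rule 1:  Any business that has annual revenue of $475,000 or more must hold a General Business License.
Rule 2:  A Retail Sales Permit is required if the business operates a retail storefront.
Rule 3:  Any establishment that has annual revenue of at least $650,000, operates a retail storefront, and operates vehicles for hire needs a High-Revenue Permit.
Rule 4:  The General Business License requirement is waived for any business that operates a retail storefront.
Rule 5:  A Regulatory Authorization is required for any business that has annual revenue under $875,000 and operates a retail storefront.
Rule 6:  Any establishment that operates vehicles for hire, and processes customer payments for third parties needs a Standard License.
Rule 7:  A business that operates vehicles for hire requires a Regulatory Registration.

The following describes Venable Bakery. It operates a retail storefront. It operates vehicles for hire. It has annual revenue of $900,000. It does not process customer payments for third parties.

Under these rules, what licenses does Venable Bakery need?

Rule 1: revenue $900,000 ≥ $475,000 → General Business License required.
Rule 2: operates a retail storefront → Retail Sales Permit required.
Rule 3: revenue $900,000 ≥ $650,000; operates a retail storefront; operates vehicles for hire → High-Revenue Permit required.
Rule 4: operates a retail storefront → exempt from General Business License.
Rule 5: revenue $900,000 ≥ $875,000; operates a retail storefront → Regulatory Authorization not required.
Rule 6: operates vehicles for hire; does not process customer payments for third parties → Standard License not required.
Rule 7: operates vehicles for hire → Regulatory Registration required.

High-Revenue Permit, Regulatory Registration, Retail Sales Permit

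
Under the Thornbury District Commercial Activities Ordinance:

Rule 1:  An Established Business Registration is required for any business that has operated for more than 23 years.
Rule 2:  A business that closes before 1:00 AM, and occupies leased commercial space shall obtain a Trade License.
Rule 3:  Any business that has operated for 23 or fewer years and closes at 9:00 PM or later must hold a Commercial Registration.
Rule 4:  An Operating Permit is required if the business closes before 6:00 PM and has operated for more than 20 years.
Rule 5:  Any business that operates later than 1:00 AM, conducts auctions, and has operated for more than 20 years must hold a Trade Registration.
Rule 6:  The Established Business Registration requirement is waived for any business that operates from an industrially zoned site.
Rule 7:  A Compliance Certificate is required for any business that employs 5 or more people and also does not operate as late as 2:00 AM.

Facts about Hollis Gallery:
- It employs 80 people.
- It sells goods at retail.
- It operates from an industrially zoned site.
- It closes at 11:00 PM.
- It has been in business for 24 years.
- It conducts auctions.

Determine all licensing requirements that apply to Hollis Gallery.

Rule 1: years in business 24 > 23 → Established Business Registration required.
Rule 2: closes 11:00 PM, at/before 1:00 AM; operates from an industrially zoned site (not: occupies leased commercial space) → Trade License not required.
Rule 3: years in business 24 > 23; closes 11:00 PM, after 9:00 PM → Commercial Registration not required.
Rule 4: closes 11:00 PM, after 6:00 PM; years in business 24 > 20 → Operating Permit not required.
Rule 5: closes 11:00 PM, at/before 1:00 AM; conducts auctions; years in business 24 > 20 → Trade Registration not required.
Rule 6: operates from an industrially zoned site → exempt from Established Business Registration.
Rule 7: employees 80 ≥ 5; closes 11:00 PM, at/before 2:00 AM → Compliance Certificate required.

Compliance Certificate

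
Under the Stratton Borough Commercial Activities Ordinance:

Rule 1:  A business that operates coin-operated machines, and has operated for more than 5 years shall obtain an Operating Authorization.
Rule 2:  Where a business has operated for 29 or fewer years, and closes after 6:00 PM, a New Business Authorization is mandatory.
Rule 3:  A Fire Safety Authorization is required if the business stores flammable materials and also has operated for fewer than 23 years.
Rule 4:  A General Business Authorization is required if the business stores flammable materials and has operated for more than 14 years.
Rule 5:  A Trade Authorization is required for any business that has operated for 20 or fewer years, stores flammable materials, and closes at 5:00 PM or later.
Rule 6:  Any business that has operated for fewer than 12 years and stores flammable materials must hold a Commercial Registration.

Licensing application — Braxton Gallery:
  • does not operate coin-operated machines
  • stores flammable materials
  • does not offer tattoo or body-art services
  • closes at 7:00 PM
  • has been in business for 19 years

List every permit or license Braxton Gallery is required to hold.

Fire Safety Authorization, General Business Authorization, New Business Authorization, Trade Authorization

Rule 1: does not operate coin-operated machines; years in business 19 > 5 → Operating Authorization not required.
Rule 2: years in business 19 ≤ 29; closes 7:00 PM, after 6:00 PM → New Business Authorization required.
Rule 3: stores flammable materials; years in business 19 < 23 → Fire Safety Authorization required.
Rule 4: stores flammable materials; years in business 19 > 14 → General Business Authorization required.
Rule 5: years in business 19 ≤ 20; stores flammable materials; closes 7:00 PM, after 5:00 PM → Trade Authorization required.
Rule 6: years in business 19 ≥ 12; stores flammable materials → Commercial Registration not required.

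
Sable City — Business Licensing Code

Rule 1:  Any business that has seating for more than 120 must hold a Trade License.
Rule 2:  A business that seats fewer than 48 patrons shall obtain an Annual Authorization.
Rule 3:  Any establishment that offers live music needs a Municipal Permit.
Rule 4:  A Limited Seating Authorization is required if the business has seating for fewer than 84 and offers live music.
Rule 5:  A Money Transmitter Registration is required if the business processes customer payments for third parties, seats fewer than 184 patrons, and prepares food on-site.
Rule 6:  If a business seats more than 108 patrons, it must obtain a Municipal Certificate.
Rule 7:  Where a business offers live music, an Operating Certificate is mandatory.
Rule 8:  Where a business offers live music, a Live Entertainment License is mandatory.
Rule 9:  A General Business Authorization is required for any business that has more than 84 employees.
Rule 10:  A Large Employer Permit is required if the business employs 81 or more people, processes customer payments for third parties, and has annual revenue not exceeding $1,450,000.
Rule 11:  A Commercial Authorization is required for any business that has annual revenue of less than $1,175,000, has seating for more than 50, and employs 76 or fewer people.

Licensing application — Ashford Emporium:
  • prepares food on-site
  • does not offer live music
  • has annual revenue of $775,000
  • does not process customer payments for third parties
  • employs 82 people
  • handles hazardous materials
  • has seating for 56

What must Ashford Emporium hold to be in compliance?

Rule 1: seating 56 ≤ 120 → Trade License not required.
Rule 2: seating 56 ≥ 48 → Annual Authorization not required.
Rule 3: does not offer live music → Municipal Permit not required.
Rule 4: seating 56 < 84; does not offer live music → Limited Seating Authorization not required.
Rule 5: does not process customer payments for third parties; seating 56 < 184; prepares food on-site → Money Transmitter Registration not required.
Rule 6: seating 56 ≤ 108 → Municipal Certificate not required.
Rule 7: does not offer live music → Operating Certificate not required.
Rule 8: does not offer live music → Live Entertainment License not required.
Rule 9: employees 82 ≤ 84 → General Business Authorization not required.
Rule 10: employees 82 ≥ 81; does not process customer payments for third parties; revenue $775,000 ≤ $1,450,000 → Large Employer Permit not required.
Rule 11: revenue $775,000 < $1,175,000; seating 56 > 50; employees 82 > 76 → Commercial Authorization not required.

None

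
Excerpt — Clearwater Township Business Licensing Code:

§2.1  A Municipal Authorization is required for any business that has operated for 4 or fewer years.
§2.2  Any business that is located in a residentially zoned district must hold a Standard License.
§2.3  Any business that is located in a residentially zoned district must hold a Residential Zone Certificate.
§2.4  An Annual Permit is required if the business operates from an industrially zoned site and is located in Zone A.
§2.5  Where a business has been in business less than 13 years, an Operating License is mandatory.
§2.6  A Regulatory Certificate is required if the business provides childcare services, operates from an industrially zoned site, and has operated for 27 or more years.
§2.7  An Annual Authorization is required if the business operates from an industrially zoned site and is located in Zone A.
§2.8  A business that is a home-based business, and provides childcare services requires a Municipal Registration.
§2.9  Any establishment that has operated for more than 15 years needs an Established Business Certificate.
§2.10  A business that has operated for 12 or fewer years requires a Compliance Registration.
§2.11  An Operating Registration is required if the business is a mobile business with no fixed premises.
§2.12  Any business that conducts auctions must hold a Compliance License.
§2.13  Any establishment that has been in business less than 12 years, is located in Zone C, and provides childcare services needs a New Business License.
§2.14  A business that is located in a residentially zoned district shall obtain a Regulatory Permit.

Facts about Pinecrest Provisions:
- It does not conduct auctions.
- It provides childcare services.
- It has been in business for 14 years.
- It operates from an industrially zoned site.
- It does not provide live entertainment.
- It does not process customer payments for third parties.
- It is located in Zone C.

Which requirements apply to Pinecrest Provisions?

§2.1 years in business 14 > 4 → Municipal Authorization not required.
§2.2 is located in Zone C (not: is located in a residentially zoned district) → Standard License not required.
§2.3 is located in Zone C (not: is located in a residentially zoned district) → Residential Zone Certificate not required.
§2.4 operates from an industrially zoned site; is located in Zone C (not: is located in Zone A) → Annual Permit not required.
§2.5 years in business 14 ≥ 13 → Operating License not required.
§2.6 provides childcare services; operates from an industrially zoned site; years in business 14 < 27 → Regulatory Certificate not required.
§2.7 operates from an industrially zoned site; is located in Zone C (not: is located in Zone A) → Annual Authorization not required.
§2.8 operates from an industrially zoned site (not: is a home-based business); provides childcare services → Municipal Registration not required.
§2.9 years in business 14 ≤ 15 → Established Business Certificate not required.
§2.10 years in business 14 > 12 → Compliance Registration not required.
§2.11 operates from an industrially zoned site (not: is a mobile business with no fixed premises) → Operating Registration not required.
§2.12 does not conduct auctions → Compliance License not required.
§2.13 years in business 14 ≥ 12; is located in Zone C; provides childcare services → New Business License not required.
§2.14 is located in Zone C (not: is located in a residentially zoned district) → Regulatory Permit not required.

None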